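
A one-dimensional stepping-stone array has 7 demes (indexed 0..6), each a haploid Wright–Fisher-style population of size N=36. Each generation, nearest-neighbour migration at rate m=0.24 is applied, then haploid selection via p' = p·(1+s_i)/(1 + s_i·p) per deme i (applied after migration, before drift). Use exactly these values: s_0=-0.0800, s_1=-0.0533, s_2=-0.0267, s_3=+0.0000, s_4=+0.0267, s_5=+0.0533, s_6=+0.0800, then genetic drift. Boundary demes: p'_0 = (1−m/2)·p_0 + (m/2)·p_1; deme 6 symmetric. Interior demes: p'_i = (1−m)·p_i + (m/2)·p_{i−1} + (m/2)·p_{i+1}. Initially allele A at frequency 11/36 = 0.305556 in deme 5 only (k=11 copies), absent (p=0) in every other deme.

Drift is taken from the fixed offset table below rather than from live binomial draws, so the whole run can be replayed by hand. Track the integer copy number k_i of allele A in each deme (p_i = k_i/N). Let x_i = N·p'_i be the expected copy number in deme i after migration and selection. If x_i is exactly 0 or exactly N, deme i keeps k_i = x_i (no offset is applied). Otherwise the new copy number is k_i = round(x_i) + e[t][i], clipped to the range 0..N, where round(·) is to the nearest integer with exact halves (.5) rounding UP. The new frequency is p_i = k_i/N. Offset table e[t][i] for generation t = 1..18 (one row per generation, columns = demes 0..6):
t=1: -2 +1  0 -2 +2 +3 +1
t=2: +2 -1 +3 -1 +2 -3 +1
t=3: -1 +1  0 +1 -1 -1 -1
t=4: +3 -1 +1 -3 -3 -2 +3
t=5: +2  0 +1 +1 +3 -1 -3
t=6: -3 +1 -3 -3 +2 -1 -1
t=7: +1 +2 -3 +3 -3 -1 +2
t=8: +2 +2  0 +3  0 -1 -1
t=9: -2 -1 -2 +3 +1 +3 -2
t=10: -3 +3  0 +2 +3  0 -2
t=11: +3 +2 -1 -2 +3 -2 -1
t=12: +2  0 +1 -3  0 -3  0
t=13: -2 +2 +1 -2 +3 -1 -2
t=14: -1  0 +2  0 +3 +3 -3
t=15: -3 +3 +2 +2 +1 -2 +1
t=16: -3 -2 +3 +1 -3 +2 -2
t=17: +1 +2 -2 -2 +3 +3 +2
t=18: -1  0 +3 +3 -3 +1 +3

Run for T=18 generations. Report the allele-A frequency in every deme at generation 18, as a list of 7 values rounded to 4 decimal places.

t=0: k=[0 0 0 0 0 11 0]
t=1: x=[0.0000 0.0000 0.0000 0.0000 1.3539 8.6979 1.4214] k=[0 0 0 0 3 12 2]
t=2: x=[0.0000 0.0000 0.0000 0.3600 3.8088 10.0928 3.4316] k=[0 0 0 0 6 7 4]
t=3: x=[0.0000 0.0000 0.0000 0.7200 5.5221 6.8019 4.6636] k=[0 0 0 2 5 6 4]
t=4: x=[0.0000 0.0000 0.2336 2.1200 4.8699 5.8914 4.5365] k=[0 0 1 0 2 4 8]
t=5: x=[0.0000 0.1136 0.7401 0.3600 2.0504 4.4381 7.9881] k=[0 0 2 1 5 3 5]
t=6: x=[0.0000 0.2273 1.5982 1.6000 4.3804 3.6467 5.0870] k=[0 1 0 0 6 3 4]
t=7: x=[0.1104 0.7203 0.1168 0.7200 5.0330 3.6467 4.1546] k=[1 3 0 4 2 3 6]
t=8: x=[1.1440 2.2802 0.8181 3.2800 2.4188 3.3964 6.0158] k=[3 4 1 6 2 2 5]
t=9: x=[2.8904 3.3498 1.9104 4.9200 2.5415 2.4771 4.9601] k=[1 2 0 8 4 5 3]
t=10: x=[1.0330 1.5564 1.1690 6.5600 4.7068 4.8540 3.4742] k=[0 5 1 9 8 5 1]
t=11: x=[0.5527 3.7327 2.3792 7.9200 7.9216 5.1032 1.5932] k=[4 6 1 6 11 3 1]
t=12: x=[3.9379 4.9226 2.1448 6.0000 9.6247 3.8968 1.3355] k=[6 5 3 3 10 1 1]
t=13: x=[5.4812 4.6535 3.1611 3.8400 8.2463 2.1841 1.0776] k=[3 7 4 2 11 1 0]
t=14: x=[3.2266 5.8853 4.0223 3.3200 8.8953 2.1841 0.1296] k=[2 6 6 3 12 5 0]
t=15: x=[2.2942 5.2688 5.5125 4.4400 10.2723 5.4768 0.6471] k=[0 8 8 6 11 3 2]
t=16: x=[0.8851 6.7350 7.5965 6.8400 9.6247 4.0218 2.2789] k=[0 5 11 8 7 6 0]
t=17: x=[0.5527 4.8841 9.7267 8.2400 7.1498 5.6427 0.7764] k=[2 7 8 6 10 9 3]
t=18: x=[2.4059 6.2326 7.4784 6.7200 9.5842 8.7390 3.9847] k=[1 6 10 10 7 10 7]

[0.0278, 0.1667, 0.2778, 0.2778, 0.1944, 0.2778, 0.1944]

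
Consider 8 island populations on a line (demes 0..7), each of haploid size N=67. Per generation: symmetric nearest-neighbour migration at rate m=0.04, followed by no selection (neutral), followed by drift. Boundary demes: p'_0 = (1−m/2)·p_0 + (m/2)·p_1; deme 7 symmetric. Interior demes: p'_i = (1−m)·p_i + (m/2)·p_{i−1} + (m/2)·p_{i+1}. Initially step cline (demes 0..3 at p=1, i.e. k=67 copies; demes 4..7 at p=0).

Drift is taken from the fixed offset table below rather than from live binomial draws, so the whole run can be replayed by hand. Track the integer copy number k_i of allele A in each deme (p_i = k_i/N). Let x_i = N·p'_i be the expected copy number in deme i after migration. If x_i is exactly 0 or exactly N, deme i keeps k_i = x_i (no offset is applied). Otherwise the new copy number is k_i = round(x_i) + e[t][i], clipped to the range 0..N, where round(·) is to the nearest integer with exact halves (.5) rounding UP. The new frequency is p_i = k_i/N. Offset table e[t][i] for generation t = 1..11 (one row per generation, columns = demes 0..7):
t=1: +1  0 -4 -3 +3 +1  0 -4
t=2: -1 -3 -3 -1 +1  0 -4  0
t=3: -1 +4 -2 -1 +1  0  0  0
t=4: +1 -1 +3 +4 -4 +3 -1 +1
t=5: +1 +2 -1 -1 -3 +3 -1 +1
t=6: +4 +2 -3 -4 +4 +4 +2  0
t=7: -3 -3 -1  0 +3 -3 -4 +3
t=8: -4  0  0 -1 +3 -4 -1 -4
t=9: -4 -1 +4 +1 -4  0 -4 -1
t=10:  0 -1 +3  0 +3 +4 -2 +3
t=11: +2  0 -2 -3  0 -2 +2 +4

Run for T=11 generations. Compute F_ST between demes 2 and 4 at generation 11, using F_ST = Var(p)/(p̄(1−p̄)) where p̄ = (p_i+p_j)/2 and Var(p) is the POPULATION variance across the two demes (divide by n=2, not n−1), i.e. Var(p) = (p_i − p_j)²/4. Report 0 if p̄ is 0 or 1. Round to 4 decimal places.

t=0: k=[67 67 67 67 0 0 0 0]
t=1: x=[67.0000 67.0000 67.0000 65.6600 1.3400 0.0000 0.0000 0.0000] k=[67 67 67 63 4 0 0 0]
t=2: x=[67.0000 67.0000 66.9200 61.9000 5.1000 0.0800 0.0000 0.0000] k=[67 67 64 61 6 0 0 0]
t=3: x=[67.0000 66.9400 64.0000 59.9600 6.9800 0.1200 0.0000 0.0000] k=[67 67 62 59 8 0 0 0]
t=4: x=[67.0000 66.9000 62.0400 58.0400 8.8600 0.1600 0.0000 0.0000] k=[67 66 65 62 5 3 0 0]
t=5: x=[66.9800 66.0000 64.9600 60.9200 6.1000 2.9800 0.0600 0.0000] k=[67 67 64 60 3 6 0 0]
t=6: x=[67.0000 66.9400 63.9800 58.9400 4.2000 5.8200 0.1200 0.0000] k=[67 67 61 55 8 10 2 0]
t=7: x=[67.0000 66.8800 61.0000 54.1800 8.9800 9.8000 2.1200 0.0400] k=[67 64 60 54 12 7 0 3]
t=8: x=[66.9400 63.9800 59.9600 53.2800 12.7400 6.9600 0.2000 2.9400] k=[63 64 60 52 16 3 0 0]
t=9: x=[63.0200 63.9000 59.9200 51.4400 16.4600 3.2000 0.0600 0.0000] k=[59 63 64 52 12 3 0 0]
t=10: x=[59.0800 62.9400 63.7400 51.4400 12.6200 3.1200 0.0600 0.0000] k=[59 62 67 51 16 7 0 0]
t=11: x=[59.0600 62.0400 66.5800 50.6200 16.5200 7.0400 0.1400 0.0000] k=[61 62 65 48 17 5 2 0]

0.5403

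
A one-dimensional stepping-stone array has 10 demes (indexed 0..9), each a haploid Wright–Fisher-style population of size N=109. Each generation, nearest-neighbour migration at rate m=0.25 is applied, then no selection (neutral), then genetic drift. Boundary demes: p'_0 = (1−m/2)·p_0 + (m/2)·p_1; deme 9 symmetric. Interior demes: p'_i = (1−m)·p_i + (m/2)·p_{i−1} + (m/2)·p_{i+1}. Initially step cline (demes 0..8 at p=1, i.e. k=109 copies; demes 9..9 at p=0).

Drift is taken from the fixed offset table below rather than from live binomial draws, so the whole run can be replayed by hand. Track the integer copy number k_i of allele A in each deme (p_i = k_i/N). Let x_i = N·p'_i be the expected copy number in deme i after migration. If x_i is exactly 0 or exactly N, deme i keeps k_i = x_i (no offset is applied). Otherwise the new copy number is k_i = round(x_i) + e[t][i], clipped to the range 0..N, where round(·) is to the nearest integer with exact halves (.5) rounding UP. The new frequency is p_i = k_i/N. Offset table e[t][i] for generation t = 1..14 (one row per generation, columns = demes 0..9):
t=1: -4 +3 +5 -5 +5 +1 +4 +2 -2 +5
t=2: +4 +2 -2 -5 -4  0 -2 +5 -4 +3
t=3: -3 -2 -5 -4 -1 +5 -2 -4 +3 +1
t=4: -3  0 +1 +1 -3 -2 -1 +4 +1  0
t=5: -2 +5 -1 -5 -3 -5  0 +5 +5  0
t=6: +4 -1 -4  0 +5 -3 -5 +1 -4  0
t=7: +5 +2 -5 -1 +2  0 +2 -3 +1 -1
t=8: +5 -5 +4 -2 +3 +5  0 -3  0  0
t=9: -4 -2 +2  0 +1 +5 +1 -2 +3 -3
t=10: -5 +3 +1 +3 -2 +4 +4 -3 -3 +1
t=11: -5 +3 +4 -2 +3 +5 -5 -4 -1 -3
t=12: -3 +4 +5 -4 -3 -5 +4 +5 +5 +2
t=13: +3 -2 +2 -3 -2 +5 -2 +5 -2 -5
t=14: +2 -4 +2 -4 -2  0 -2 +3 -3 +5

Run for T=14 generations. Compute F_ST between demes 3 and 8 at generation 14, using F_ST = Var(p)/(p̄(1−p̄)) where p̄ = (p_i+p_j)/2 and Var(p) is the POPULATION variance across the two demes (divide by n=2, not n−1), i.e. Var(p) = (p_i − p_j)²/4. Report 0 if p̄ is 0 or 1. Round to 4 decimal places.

0.1316

t=0: k=[109 109 109 109 109 109 109 109 109 0]
t=1: x=[109.0000 109.0000 109.0000 109.0000 109.0000 109.0000 109.0000 109.0000 95.3750 13.6250] k=[109 109 109 109 109 109 109 109 93 19]
t=2: x=[109.0000 109.0000 109.0000 109.0000 109.0000 109.0000 109.0000 107.0000 85.7500 28.2500] k=[109 109 109 109 109 109 109 109 82 31]
t=3: x=[109.0000 109.0000 109.0000 109.0000 109.0000 109.0000 109.0000 105.6250 79.0000 37.3750] k=[109 109 109 109 109 109 109 102 82 38]
t=4: x=[109.0000 109.0000 109.0000 109.0000 109.0000 109.0000 108.1250 100.3750 79.0000 43.5000] k=[109 109 109 109 109 109 107 104 80 44]
t=5: x=[109.0000 109.0000 109.0000 109.0000 109.0000 108.7500 106.8750 101.3750 78.5000 48.5000] k=[109 109 109 109 109 104 107 106 84 49]
t=6: x=[109.0000 109.0000 109.0000 109.0000 108.3750 105.0000 106.5000 103.3750 82.3750 53.3750] k=[109 109 109 109 109 102 102 104 78 53]
t=7: x=[109.0000 109.0000 109.0000 109.0000 108.1250 102.8750 102.2500 100.5000 78.1250 56.1250] k=[109 109 109 109 109 103 104 98 79 55]
t=8: x=[109.0000 109.0000 109.0000 109.0000 108.2500 103.8750 103.1250 96.3750 78.3750 58.0000] k=[109 109 109 109 109 109 103 93 78 58]
t=9: x=[109.0000 109.0000 109.0000 109.0000 109.0000 108.2500 102.5000 92.3750 77.3750 60.5000] k=[109 109 109 109 109 109 104 90 80 58]
t=10: x=[109.0000 109.0000 109.0000 109.0000 109.0000 108.3750 102.8750 90.5000 78.5000 60.7500] k=[109 109 109 109 109 109 107 88 76 62]
t=11: x=[109.0000 109.0000 109.0000 109.0000 109.0000 108.7500 104.8750 88.8750 75.7500 63.7500] k=[109 109 109 109 109 109 100 85 75 61]
t=12: x=[109.0000 109.0000 109.0000 109.0000 109.0000 107.8750 99.2500 85.6250 74.5000 62.7500] k=[109 109 109 109 109 103 103 91 80 65]
t=13: x=[109.0000 109.0000 109.0000 109.0000 108.2500 103.7500 101.5000 91.1250 79.5000 66.8750] k=[109 109 109 109 106 109 100 96 78 62]
t=14: x=[109.0000 109.0000 109.0000 108.6250 106.7500 107.5000 100.6250 94.2500 78.2500 64.0000] k=[109 109 109 105 105 108 99 97 75 69]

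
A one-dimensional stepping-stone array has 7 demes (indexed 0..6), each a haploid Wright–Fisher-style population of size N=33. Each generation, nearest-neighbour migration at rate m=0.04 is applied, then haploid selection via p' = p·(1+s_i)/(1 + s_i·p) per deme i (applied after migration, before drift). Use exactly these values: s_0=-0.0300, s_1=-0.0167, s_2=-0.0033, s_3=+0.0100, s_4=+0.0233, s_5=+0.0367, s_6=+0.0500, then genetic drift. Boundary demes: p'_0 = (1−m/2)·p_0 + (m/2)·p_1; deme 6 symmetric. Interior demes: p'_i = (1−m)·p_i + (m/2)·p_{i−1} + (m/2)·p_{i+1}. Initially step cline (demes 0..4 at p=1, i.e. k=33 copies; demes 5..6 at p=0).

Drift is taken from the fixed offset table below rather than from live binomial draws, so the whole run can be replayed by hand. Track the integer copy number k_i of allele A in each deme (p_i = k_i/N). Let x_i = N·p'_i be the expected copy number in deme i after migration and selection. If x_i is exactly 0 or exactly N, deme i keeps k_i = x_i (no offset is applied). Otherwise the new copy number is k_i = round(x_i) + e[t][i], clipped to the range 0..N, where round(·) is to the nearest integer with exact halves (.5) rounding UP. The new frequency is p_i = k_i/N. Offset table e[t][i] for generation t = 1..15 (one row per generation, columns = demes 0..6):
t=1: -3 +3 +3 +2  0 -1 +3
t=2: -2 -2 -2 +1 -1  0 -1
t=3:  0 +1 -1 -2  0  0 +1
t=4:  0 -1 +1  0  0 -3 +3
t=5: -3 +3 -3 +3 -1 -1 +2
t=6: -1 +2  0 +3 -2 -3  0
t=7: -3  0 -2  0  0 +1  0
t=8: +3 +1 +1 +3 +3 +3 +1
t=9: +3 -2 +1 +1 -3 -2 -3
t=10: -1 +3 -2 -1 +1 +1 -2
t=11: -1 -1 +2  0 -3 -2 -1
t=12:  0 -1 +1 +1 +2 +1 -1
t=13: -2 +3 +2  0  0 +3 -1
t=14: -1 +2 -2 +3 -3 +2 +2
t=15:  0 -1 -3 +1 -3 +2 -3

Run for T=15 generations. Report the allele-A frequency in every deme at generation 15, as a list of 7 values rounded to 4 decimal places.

[0.8485, 0.9697, 1.0000, 1.0000, 0.6061, 0.4242, 0.0000]

t=0: k=[33 33 33 33 33 0 0]
t=1: x=[33.0000 33.0000 33.0000 33.0000 32.3547 0.6837 0.0000] k=[33 33 33 33 32 0 0]
t=2: x=[33.0000 33.0000 33.0000 32.9802 31.4151 0.6630 0.0000] k=[33 33 33 33 30 1 0]
t=3: x=[33.0000 33.0000 33.0000 32.9406 29.5518 1.6145 0.0210] k=[33 33 33 31 30 2 1]
t=4: x=[33.0000 33.0000 32.9599 31.0384 29.5321 2.6258 1.0693] k=[33 33 33 31 30 0 4]
t=5: x=[33.0000 33.0000 32.9599 31.0384 29.4929 0.7044 4.0917] k=[33 33 30 33 28 0 6]
t=6: x=[33.0000 32.9390 30.1113 32.8416 27.6441 0.7044 6.1195] k=[33 33 30 33 26 0 6]
t=7: x=[33.0000 32.9390 30.1113 32.8020 25.7511 0.6630 6.1195] k=[33 33 28 33 26 2 6]
t=8: x=[33.0000 32.8983 28.1864 32.7624 25.7906 2.6464 6.1607] k=[33 33 29 33 29 6 7]
t=9: x=[33.0000 32.9186 29.1488 32.8416 28.7068 6.6698 7.2523] k=[33 31 30 33 26 5 4]
t=10: x=[32.9588 30.9884 30.0712 32.8020 25.8498 5.5648 4.1954] k=[32 33 28 32 27 7 2]
t=11: x=[31.9906 32.8780 28.1664 31.8313 26.8166 7.5070 2.1980] k=[31 32 30 32 24 6 1]
t=12: x=[30.9625 31.9226 30.0712 31.8115 23.9520 6.4449 1.1531] k=[31 31 31 33 26 7 0]
t=13: x=[30.9420 30.9681 31.0339 32.8218 25.8893 7.4458 0.1470] k=[29 33 33 33 26 10 0]
t=14: x=[28.9736 32.9186 33.0000 32.8614 25.9486 10.3746 0.2099] k=[28 33 33 33 23 12 2]
t=15: x=[27.9715 32.8983 33.0000 32.8020 23.1400 12.2968 2.3023] k=[28 32 33 33 20 14 0]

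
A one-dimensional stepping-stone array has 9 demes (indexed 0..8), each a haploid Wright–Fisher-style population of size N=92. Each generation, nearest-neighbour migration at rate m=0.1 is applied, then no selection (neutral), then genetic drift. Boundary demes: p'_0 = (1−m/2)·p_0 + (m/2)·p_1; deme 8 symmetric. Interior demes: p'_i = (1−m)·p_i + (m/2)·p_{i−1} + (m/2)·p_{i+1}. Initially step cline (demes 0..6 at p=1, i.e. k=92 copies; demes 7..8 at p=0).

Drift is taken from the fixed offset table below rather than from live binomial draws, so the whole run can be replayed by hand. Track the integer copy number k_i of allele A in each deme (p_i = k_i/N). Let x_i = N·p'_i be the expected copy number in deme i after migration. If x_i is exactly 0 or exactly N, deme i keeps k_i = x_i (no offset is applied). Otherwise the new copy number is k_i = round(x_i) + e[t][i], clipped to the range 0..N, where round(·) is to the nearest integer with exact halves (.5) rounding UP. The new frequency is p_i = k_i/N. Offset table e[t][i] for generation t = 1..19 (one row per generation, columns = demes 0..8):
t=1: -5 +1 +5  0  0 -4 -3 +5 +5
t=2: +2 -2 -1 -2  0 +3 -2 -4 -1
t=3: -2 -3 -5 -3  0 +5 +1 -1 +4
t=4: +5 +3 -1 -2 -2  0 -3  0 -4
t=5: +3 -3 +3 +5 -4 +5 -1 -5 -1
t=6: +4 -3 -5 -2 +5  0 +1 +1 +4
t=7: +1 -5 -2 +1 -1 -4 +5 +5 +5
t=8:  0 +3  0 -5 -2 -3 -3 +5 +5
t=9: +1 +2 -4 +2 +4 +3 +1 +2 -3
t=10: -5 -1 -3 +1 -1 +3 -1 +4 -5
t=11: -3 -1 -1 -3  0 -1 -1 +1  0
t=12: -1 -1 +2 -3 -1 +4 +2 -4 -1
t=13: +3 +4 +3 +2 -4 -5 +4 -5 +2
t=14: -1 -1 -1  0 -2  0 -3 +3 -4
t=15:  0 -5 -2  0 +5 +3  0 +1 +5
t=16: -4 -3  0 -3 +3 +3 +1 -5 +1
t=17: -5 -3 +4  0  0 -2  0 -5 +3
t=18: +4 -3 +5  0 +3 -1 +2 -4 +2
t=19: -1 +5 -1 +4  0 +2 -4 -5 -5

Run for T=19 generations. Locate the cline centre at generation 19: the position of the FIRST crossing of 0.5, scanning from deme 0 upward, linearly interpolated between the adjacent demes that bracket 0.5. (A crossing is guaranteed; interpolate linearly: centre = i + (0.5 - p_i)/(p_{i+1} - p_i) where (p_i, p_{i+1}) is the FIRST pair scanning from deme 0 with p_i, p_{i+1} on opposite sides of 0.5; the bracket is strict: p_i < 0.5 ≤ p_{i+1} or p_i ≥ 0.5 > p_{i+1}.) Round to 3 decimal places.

t=0: k=[92 92 92 92 92 92 92 0 0]
t=1: x=[92.0000 92.0000 92.0000 92.0000 92.0000 92.0000 87.4000 4.6000 0.0000] k=[92 92 92 92 92 92 84 10 0]
t=2: x=[92.0000 92.0000 92.0000 92.0000 92.0000 91.6000 80.7000 13.2000 0.5000] k=[92 92 92 92 92 92 79 9 0]
t=3: x=[92.0000 92.0000 92.0000 92.0000 92.0000 91.3500 76.1500 12.0500 0.4500] k=[92 92 92 92 92 92 77 11 4]
t=4: x=[92.0000 92.0000 92.0000 92.0000 92.0000 91.2500 74.4500 13.9500 4.3500] k=[92 92 92 92 92 91 71 14 0]
t=5: x=[92.0000 92.0000 92.0000 92.0000 91.9500 90.0500 69.1500 16.1500 0.7000] k=[92 92 92 92 88 92 68 11 0]
t=6: x=[92.0000 92.0000 92.0000 91.8000 88.4000 90.6000 66.3500 13.3000 0.5500] k=[92 92 92 90 92 91 67 14 5]
t=7: x=[92.0000 92.0000 91.9000 90.2000 91.8500 89.8500 65.5500 16.2000 5.4500] k=[92 92 90 91 91 86 71 21 10]
t=8: x=[92.0000 91.9000 90.1500 90.9500 90.7500 85.5000 69.2500 22.9500 10.5500] k=[92 92 90 86 89 83 66 28 16]
t=9: x=[92.0000 91.9000 89.9000 86.3500 88.5500 82.4500 64.9500 29.3000 16.6000] k=[92 92 86 88 92 85 66 31 14]
t=10: x=[92.0000 91.7000 86.4000 88.1000 91.4500 84.4000 65.2000 31.9000 14.8500] k=[92 91 83 89 90 87 64 36 10]
t=11: x=[91.9500 90.6500 83.7000 88.7500 89.8000 86.0000 63.7500 36.1000 11.3000] k=[89 90 83 86 90 85 63 37 11]
t=12: x=[89.0500 89.6000 83.5000 86.0500 89.5500 84.1500 62.8000 37.0000 12.3000] k=[88 89 86 83 89 88 65 33 11]
t=13: x=[88.0500 88.8000 86.0000 83.4500 88.6500 86.9000 64.5500 33.5000 12.1000] k=[91 92 89 85 85 82 69 29 14]
t=14: x=[91.0500 91.8000 88.9500 85.2000 84.8500 81.5000 67.6500 30.2500 14.7500] k=[90 91 88 85 83 82 65 33 11]
t=15: x=[90.0500 90.8000 88.0000 85.0500 83.0500 81.2000 64.2500 33.5000 12.1000] k=[90 86 86 85 88 84 64 35 17]
t=16: x=[89.8000 86.2000 85.9500 85.2000 87.6500 83.2000 63.5500 35.5500 17.9000] k=[86 83 86 82 91 86 65 31 19]
t=17: x=[85.8500 83.3000 85.6500 82.6500 90.3000 85.2000 64.3500 32.1000 19.6000] k=[81 80 90 83 90 83 64 27 23]
t=18: x=[80.9500 80.5500 89.1500 83.7000 89.3000 82.4000 63.1000 28.6500 23.2000] k=[85 78 92 84 92 81 65 25 25]
t=19: x=[84.6500 79.0500 90.9000 84.8000 91.0500 80.7500 63.8000 27.0000 25.0000] k=[84 84 90 89 91 83 60 22 20]

6.368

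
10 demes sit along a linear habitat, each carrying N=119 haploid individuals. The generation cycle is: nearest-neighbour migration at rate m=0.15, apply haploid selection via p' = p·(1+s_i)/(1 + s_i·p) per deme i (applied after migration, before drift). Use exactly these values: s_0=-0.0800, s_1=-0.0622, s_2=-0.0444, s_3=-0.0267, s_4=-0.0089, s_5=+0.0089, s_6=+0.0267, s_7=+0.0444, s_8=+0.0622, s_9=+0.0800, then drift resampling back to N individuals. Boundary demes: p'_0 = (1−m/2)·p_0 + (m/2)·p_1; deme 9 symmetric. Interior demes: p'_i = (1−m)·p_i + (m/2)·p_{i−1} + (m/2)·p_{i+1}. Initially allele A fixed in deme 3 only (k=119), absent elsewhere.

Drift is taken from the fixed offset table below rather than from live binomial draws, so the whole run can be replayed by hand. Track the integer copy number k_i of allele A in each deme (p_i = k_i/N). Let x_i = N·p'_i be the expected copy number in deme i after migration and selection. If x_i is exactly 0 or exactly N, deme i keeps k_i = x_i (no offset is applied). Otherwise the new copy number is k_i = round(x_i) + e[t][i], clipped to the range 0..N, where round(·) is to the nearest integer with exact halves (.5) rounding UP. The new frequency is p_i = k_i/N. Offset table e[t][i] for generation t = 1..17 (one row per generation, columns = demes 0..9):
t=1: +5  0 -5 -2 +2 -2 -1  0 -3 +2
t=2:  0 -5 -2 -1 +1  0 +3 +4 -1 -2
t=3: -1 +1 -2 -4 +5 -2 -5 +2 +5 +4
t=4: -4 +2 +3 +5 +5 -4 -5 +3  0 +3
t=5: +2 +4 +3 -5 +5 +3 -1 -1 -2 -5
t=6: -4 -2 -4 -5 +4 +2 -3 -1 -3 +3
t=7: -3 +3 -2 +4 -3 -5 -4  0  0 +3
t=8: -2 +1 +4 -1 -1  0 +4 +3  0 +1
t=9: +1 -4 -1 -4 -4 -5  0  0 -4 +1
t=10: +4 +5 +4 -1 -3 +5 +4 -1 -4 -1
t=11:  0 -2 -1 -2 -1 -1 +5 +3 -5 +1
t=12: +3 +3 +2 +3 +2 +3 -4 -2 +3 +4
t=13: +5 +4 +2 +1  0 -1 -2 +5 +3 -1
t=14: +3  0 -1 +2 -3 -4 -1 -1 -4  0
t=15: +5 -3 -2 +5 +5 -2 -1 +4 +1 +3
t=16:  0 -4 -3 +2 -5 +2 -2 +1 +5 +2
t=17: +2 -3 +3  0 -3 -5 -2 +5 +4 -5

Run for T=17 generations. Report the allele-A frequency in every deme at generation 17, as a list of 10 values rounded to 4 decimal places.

t=0: k=[0 0 0 119 0 0 0 0 0 0]
t=1: x=[0.0000 0.0000 8.5572 100.7355 8.8515 0.0000 0.0000 0.0000 0.0000 0.0000] k=[0 0 4 99 11 0 0 0 0 0]
t=2: x=[0.0000 0.2814 10.3863 84.6171 16.6466 0.8323 0.0000 0.0000 0.0000 0.0000] k=[0 0 8 84 18 1 0 0 0 0]
t=3: x=[0.0000 0.5629 12.5798 72.5861 21.5170 2.2192 0.0770 0.0000 0.0000 0.0000] k=[0 2 11 69 27 0 0 0 0 0]
t=4: x=[0.1380 2.3711 14.1006 60.6955 27.9334 2.0427 0.0000 0.0000 0.0000 0.0000] k=[0 4 17 66 33 0 0 0 0 0]
t=5: x=[0.2761 4.3950 18.9647 59.0449 32.7872 2.4966 0.0000 0.0000 0.0000 0.0000] k=[2 8 22 54 38 5 0 0 0 0]
t=6: x=[2.2577 8.1015 22.5094 49.6154 36.4984 7.1594 0.3850 0.0000 0.0000 0.0000] k=[0 6 19 45 40 9 0 0 0 0]
t=7: x=[0.4141 6.1401 19.2314 41.9371 37.8190 10.7362 0.6929 0.0000 0.0000 0.0000] k=[0 9 17 46 35 6 0 0 0 0]
t=8: x=[0.6213 8.4091 17.8741 42.2596 33.4347 7.7893 0.4620 0.0000 0.0000 0.0000] k=[0 9 22 41 32 8 4 0 0 0]
t=9: x=[0.6213 8.7641 21.6344 38.1947 30.6710 9.5777 4.1031 0.3133 0.0000 0.0000] k=[2 5 21 34 27 5 4 0 0 0]
t=10: x=[2.0501 5.6209 20.0077 31.8646 25.6944 6.6303 3.8725 0.3133 0.0000 0.0000] k=[6 11 24 31 23 12 8 0 0 0]
t=11: x=[5.8902 10.9448 22.7039 29.2736 22.6108 12.6246 7.8920 0.6265 0.0000 0.0000] k=[6 9 22 27 22 12 13 4 0 0]
t=12: x=[5.7511 9.1904 20.6144 25.7005 21.4673 12.9267 12.5426 4.5618 0.3186 0.0000] k=[9 12 23 29 23 16 9 3 3 0]
t=13: x=[8.5400 11.8946 21.8045 27.5233 22.7600 16.1231 9.2984 3.5985 2.9433 0.2430] k=[14 16 24 29 23 15 7 9 6 0]
t=14: x=[13.1430 15.5606 22.9227 27.5972 22.6854 15.1165 7.9431 8.9791 6.1157 0.4859] k=[16 16 22 30 20 11 7 8 2 0]
t=15: x=[14.8801 15.5606 21.3429 28.0655 19.9262 11.4665 7.5594 7.7852 2.4401 0.1620] k=[20 13 19 33 25 9 7 12 3 3]
t=16: x=[18.1547 13.2022 18.8677 30.7291 24.2271 10.1318 7.7129 11.3896 3.8961 3.2335] k=[18 9 16 33 19 12 6 12 9 5]
t=17: x=[16.1268 9.6168 16.1070 30.0629 19.3795 12.1715 7.0733 11.7781 9.4361 5.7037] k=[18 7 19 30 16 7 5 17 13 1]

[0.1513, 0.0588, 0.1597, 0.2521, 0.1345, 0.0588, 0.0420, 0.1429, 0.1092, 0.0084]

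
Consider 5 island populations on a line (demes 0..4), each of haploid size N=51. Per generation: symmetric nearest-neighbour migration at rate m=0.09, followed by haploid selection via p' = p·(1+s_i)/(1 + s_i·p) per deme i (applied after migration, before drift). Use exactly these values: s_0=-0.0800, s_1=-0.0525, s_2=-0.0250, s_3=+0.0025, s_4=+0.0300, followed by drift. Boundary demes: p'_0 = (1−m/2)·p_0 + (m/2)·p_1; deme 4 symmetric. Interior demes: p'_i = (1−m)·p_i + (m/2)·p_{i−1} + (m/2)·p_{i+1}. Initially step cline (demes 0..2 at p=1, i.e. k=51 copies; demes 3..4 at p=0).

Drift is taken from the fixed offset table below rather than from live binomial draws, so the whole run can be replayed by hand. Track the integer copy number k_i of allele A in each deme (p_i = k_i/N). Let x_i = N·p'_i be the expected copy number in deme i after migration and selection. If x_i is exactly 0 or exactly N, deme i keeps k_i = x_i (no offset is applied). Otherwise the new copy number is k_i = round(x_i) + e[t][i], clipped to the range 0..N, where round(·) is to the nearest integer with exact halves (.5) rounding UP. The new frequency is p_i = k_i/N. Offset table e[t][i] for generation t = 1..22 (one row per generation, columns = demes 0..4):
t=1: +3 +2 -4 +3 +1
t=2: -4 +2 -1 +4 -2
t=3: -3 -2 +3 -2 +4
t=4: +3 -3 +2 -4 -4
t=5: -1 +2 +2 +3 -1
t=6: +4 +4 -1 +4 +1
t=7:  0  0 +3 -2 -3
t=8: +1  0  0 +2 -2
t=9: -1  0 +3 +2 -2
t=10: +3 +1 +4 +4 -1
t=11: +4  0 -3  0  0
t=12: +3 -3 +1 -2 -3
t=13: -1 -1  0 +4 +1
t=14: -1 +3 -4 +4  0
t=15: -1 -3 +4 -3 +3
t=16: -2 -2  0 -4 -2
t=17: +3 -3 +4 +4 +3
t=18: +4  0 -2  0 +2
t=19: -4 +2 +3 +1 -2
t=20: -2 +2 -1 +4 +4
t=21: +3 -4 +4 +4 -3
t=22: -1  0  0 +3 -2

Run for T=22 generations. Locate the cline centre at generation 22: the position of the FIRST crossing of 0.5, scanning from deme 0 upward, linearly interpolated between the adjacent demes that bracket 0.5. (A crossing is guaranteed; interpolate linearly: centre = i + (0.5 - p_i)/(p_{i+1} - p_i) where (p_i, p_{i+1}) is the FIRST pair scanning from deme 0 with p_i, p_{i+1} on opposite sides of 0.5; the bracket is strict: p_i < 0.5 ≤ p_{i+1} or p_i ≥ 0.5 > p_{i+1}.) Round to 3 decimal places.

3.521

t=0: k=[51 51 51 0 0]
t=1: x=[51.0000 51.0000 48.6489 2.3005 0.0000] k=[51 51 45 5 0]
t=2: x=[51.0000 50.7151 43.3061 6.5893 0.2317] k=[51 51 42 11 0]
t=3: x=[51.0000 50.5727 40.8051 11.9228 0.5097] k=[51 49 44 10 5]
t=4: x=[50.9022 48.7519 42.5175 11.3270 5.3653] k=[51 46 45 7 1]
t=5: x=[50.7555 45.9394 43.1686 8.4576 1.3071] k=[50 48 45 11 0]
t=6: x=[49.8174 47.7969 43.4435 12.0580 0.5097] k=[51 51 42 16 2]
t=7: x=[51.0000 50.5727 41.0335 16.5679 2.7047] k=[51 51 44 15 0]
t=8: x=[51.0000 50.6677 42.8379 15.6571 0.6950] k=[51 51 43 18 0]
t=9: x=[51.0000 50.6202 42.0497 18.3443 0.8339] k=[51 51 45 20 0]
t=10: x=[51.0000 50.7151 43.9934 20.2555 0.9265] k=[51 51 48 24 0]
t=11: x=[51.0000 50.8575 46.9619 24.0317 1.1117] k=[51 51 44 24 1]
t=12: x=[51.0000 50.6677 43.2501 23.8967 2.0935] k=[51 48 44 22 0]
t=13: x=[50.8533 47.7969 43.0211 22.0312 1.0191] k=[50 47 43 26 2]
t=14: x=[49.7687 46.7496 42.2327 25.7168 3.1667] k=[49 50 38 30 3]
t=15: x=[48.8821 49.3301 37.9355 29.1762 4.3307] k=[48 46 42 26 7]
t=16: x=[47.6589 45.6575 41.2621 25.8968 8.0534] k=[46 44 41 22 6]
t=17: x=[45.5150 43.6211 40.0641 22.1663 6.8943] k=[49 41 44 26 10]
t=18: x=[48.4451 41.0709 42.8837 26.1218 10.9724] k=[51 41 41 26 13]
t=19: x=[50.5112 41.0243 40.1097 26.1218 13.8816] k=[47 43 43 27 12]
t=20: x=[46.4887 42.8162 42.0954 27.0767 12.9586] k=[44 45 41 31 17]
t=21: x=[43.5288 44.4742 40.5208 30.8504 17.9725] k=[47 40 45 35 15]
t=22: x=[46.3440 40.0845 44.1767 34.5778 16.2252] k=[45 40 44 38 14]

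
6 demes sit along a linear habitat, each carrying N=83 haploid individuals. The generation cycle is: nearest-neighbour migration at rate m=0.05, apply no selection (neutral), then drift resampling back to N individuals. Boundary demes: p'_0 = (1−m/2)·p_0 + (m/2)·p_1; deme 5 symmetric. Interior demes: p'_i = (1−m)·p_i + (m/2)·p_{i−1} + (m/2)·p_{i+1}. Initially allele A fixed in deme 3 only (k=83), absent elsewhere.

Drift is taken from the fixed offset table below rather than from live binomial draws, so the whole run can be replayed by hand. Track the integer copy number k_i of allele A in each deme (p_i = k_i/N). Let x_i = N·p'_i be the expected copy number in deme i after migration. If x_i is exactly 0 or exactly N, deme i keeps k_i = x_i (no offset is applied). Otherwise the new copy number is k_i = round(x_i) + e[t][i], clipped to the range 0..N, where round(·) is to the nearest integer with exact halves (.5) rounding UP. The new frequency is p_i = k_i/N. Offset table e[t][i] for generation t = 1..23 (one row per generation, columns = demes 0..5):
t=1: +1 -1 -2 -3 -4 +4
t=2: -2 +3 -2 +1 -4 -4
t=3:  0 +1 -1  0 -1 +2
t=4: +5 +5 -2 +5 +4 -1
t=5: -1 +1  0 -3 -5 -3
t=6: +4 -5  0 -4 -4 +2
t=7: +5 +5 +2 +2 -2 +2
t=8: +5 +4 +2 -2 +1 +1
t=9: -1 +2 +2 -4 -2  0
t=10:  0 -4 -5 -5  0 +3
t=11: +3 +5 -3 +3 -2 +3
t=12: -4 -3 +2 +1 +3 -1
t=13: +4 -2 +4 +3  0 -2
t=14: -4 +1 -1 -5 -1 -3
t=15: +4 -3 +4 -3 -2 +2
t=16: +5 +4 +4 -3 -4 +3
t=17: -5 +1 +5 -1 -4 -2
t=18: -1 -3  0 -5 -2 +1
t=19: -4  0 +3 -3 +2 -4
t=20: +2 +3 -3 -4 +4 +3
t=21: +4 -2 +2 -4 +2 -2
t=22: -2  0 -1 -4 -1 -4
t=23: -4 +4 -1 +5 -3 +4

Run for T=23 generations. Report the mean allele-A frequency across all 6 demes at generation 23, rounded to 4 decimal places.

t=0: k=[0 0 0 83 0 0]
t=1: x=[0.0000 0.0000 2.0750 78.8500 2.0750 0.0000] k=[0 0 0 76 0 0]
t=2: x=[0.0000 0.0000 1.9000 72.2000 1.9000 0.0000] k=[0 0 0 73 0 0]
t=3: x=[0.0000 0.0000 1.8250 69.3500 1.8250 0.0000] k=[0 0 1 69 1 0]
t=4: x=[0.0000 0.0250 2.6750 65.6000 2.6750 0.0250] k=[0 5 1 71 7 0]
t=5: x=[0.1250 4.7750 2.8500 67.6500 8.4250 0.1750] k=[0 6 3 65 3 0]
t=6: x=[0.1500 5.7750 4.6250 61.9000 4.4750 0.0750] k=[4 1 5 58 0 2]
t=7: x=[3.9250 1.1750 6.2250 55.2250 1.5000 1.9500] k=[9 6 8 57 0 4]
t=8: x=[8.9250 6.1250 9.1750 54.3500 1.5250 3.9000] k=[14 10 11 52 3 5]
t=9: x=[13.9000 10.1250 12.0000 49.7500 4.2750 4.9500] k=[13 12 14 46 2 5]
t=10: x=[12.9750 12.0750 14.7500 44.1000 3.1750 4.9250] k=[13 8 10 39 3 8]
t=11: x=[12.8750 8.1750 10.6750 37.3750 4.0250 7.8750] k=[16 13 8 40 2 11]
t=12: x=[15.9250 12.9500 8.9250 38.2500 3.1750 10.7750] k=[12 10 11 39 6 10]
t=13: x=[11.9500 10.0750 11.6750 37.4750 6.9250 9.9000] k=[16 8 16 40 7 8]
t=14: x=[15.8000 8.4000 16.4000 38.5750 7.8500 7.9750] k=[12 9 15 34 7 5]
t=15: x=[11.9250 9.2250 15.3250 32.8500 7.6250 5.0500] k=[16 6 19 30 6 7]
t=16: x=[15.7500 6.5750 18.9500 29.1250 6.6250 6.9750] k=[21 11 23 26 3 10]
t=17: x=[20.7500 11.5500 22.7750 25.3500 3.7500 9.8250] k=[16 13 28 24 0 8]
t=18: x=[15.9250 13.4500 27.5250 23.5000 0.8000 7.8000] k=[15 10 28 19 0 9]
t=19: x=[14.8750 10.5750 27.3250 18.7500 0.7000 8.7750] k=[11 11 30 16 3 5]
t=20: x=[11.0000 11.4750 29.1750 16.0250 3.3750 4.9500] k=[13 14 26 12 7 8]
t=21: x=[13.0250 14.2750 25.3500 12.2250 7.1500 7.9750] k=[17 12 27 8 9 6]
t=22: x=[16.8750 12.5000 26.1500 8.5000 8.9000 6.0750] k=[15 13 25 5 8 2]
t=23: x=[14.9500 13.3500 24.2000 5.5750 7.7750 2.1500] k=[11 17 23 11 5 6]

0.1466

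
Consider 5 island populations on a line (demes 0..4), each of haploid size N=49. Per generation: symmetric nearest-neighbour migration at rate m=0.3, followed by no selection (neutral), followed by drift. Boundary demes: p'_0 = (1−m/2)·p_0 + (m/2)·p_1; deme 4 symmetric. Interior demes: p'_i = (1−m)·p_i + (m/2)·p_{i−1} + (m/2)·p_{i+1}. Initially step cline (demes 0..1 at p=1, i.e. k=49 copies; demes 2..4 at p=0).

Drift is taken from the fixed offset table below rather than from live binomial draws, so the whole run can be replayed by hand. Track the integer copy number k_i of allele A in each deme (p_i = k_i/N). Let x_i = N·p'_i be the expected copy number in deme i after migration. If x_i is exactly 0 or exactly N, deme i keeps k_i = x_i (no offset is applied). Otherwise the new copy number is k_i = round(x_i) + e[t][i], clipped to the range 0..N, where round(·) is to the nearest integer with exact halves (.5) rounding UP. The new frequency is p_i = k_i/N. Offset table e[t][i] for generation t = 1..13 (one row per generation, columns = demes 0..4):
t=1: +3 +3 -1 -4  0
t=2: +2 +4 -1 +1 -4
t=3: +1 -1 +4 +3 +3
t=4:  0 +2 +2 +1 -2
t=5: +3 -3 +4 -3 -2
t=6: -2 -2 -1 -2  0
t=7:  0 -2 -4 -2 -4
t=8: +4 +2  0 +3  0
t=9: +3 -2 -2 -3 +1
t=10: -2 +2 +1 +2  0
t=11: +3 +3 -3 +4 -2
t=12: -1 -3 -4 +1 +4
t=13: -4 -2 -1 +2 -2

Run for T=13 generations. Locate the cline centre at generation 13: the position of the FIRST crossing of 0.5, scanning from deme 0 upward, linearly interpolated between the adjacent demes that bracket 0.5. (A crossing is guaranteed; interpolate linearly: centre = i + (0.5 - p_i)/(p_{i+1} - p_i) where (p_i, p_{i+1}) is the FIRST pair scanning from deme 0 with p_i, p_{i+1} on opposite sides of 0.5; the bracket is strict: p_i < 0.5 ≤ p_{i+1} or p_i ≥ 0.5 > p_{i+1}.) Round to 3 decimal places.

1.292

t=0: k=[49 49 0 0 0]
t=1: x=[49.0000 41.6500 7.3500 0.0000 0.0000] k=[49 45 6 0 0]
t=2: x=[48.4000 39.7500 10.9500 0.9000 0.0000] k=[49 44 10 2 0]
t=3: x=[48.2500 39.6500 13.9000 2.9000 0.3000] k=[49 39 18 6 3]
t=4: x=[47.5000 37.3500 19.3500 7.3500 3.4500] k=[48 39 21 8 1]
t=5: x=[46.6500 37.6500 21.7500 8.9000 2.0500] k=[49 35 26 6 0]
t=6: x=[46.9000 35.7500 24.3500 8.1000 0.9000] k=[45 34 23 6 1]
t=7: x=[43.3500 34.0000 22.1000 7.8000 1.7500] k=[43 32 18 6 0]
t=8: x=[41.3500 31.5500 18.3000 6.9000 0.9000] k=[45 34 18 10 1]
t=9: x=[43.3500 33.2500 19.2000 9.8500 2.3500] k=[46 31 17 7 3]
t=10: x=[43.7500 31.1500 17.6000 7.9000 3.6000] k=[42 33 19 10 4]
t=11: x=[40.6500 32.2500 19.7500 10.4500 4.9000] k=[44 35 17 14 3]
t=12: x=[42.6500 33.6500 19.2500 12.8000 4.6500] k=[42 31 15 14 9]
t=13: x=[40.3500 30.2500 17.2500 13.4000 9.7500] k=[36 28 16 15 8]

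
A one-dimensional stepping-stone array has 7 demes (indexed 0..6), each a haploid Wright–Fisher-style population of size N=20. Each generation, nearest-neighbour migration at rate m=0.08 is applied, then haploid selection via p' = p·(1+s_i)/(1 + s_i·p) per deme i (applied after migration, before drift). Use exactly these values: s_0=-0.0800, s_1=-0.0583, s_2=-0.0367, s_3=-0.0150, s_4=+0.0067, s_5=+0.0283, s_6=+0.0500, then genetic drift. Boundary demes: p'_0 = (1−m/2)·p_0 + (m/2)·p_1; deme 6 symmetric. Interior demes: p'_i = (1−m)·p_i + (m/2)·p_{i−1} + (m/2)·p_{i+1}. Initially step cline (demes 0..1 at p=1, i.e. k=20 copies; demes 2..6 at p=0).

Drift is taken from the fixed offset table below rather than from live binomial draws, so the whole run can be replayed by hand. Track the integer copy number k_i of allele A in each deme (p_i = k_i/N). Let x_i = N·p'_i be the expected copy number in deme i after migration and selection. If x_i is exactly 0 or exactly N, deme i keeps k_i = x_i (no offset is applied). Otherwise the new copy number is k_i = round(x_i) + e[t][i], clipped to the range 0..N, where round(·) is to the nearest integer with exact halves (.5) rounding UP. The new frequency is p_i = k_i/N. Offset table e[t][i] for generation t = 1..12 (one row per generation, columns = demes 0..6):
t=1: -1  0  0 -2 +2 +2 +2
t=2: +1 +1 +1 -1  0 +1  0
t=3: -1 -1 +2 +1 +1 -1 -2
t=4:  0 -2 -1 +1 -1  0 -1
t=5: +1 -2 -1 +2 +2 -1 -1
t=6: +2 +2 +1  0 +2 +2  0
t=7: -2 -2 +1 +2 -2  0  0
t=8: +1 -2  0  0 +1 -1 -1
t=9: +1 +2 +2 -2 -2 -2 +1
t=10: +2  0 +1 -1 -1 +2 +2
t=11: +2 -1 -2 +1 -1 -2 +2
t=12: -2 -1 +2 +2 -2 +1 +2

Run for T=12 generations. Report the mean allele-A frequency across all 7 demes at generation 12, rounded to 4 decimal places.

t=0: k=[20 20 0 0 0 0 0]
t=1: x=[20.0000 19.1526 0.7718 0.0000 0.0000 0.0000 0.0000] k=[20 19 1 0 0 0 0]
t=2: x=[19.9565 18.2252 1.6233 0.0394 0.0000 0.0000 0.0000] k=[20 19 3 0 0 0 0]
t=3: x=[19.9565 18.3093 3.4129 0.1182 0.0000 0.0000 0.0000] k=[19 17 5 1 0 0 0]
t=4: x=[18.8316 16.4271 5.1753 1.1041 0.0403 0.0000 0.0000] k=[19 14 4 2 0 0 0]
t=5: x=[18.7024 13.5401 4.1947 1.9730 0.0805 0.0000 0.0000] k=[20 12 3 4 2 0 0]
t=6: x=[19.6527 11.6696 3.2958 3.8330 2.0121 0.0823 0.0000] k=[20 14 4 4 4 2 0]
t=7: x=[19.7394 13.5810 4.2730 3.9519 3.9411 2.0508 0.0840] k=[18 12 5 6 2 2 0]
t=8: x=[17.5887 11.6696 5.1753 5.7380 2.1729 1.9690 0.0840] k=[19 10 5 6 3 1 0]
t=9: x=[18.5304 9.8597 5.0967 5.7777 3.0573 1.0679 0.0420] k=[20 12 7 4 1 0 1]
t=10: x=[19.6527 11.8314 6.9099 3.9519 1.0868 0.0823 1.0056] k=[20 12 8 3 0 2 3]
t=11: x=[19.6527 11.8719 7.7815 3.0408 0.2013 2.0099 3.0852] k=[20 11 6 4 0 0 5]
t=12: x=[19.6093 10.8628 5.9624 3.8726 0.1611 0.2056 4.9802] k=[18 10 8 6 0 1 7]

0.3571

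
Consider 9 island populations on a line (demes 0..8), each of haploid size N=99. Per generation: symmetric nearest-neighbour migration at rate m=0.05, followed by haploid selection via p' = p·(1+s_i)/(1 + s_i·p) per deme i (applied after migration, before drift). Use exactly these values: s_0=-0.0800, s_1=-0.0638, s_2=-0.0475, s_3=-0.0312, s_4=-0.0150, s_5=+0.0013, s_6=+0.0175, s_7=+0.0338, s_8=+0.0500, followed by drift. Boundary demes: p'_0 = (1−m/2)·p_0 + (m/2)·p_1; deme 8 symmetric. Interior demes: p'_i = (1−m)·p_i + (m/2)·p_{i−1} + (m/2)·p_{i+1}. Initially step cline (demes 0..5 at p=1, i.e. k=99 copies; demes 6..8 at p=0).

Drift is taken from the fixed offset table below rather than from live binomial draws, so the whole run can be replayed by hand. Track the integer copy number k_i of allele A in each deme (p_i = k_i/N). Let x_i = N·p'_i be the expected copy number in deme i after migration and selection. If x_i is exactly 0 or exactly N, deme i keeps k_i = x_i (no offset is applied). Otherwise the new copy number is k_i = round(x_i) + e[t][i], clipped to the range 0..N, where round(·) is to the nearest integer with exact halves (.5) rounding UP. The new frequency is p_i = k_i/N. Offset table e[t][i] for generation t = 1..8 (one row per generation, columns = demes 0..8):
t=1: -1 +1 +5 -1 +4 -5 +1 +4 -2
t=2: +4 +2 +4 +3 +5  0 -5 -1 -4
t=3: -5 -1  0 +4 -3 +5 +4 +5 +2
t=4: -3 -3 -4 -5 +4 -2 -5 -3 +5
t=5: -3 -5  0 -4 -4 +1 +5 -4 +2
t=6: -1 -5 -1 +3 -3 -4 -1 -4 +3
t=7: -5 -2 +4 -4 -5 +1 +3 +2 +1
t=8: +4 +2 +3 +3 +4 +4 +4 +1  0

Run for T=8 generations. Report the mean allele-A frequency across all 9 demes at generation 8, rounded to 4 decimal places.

0.6779

t=0: k=[99 99 99 99 99 99 0 0 0]
t=1: x=[99.0000 99.0000 99.0000 99.0000 99.0000 96.5281 2.5172 0.0000 0.0000] k=[99 99 99 99 99 92 4 0 0]
t=2: x=[99.0000 99.0000 99.0000 99.0000 98.8223 89.9857 6.2001 0.1034 0.0000] k=[99 99 99 99 99 90 1 0 0]
t=3: x=[99.0000 99.0000 99.0000 99.0000 98.7716 88.0127 3.2542 0.0258 0.0000] k=[99 99 99 99 96 93 7 5 0]
t=4: x=[99.0000 99.0000 99.0000 98.9226 95.9557 90.9346 9.2444 5.0829 0.1312] k=[99 99 99 94 99 89 4 2 5]
t=5: x=[99.0000 99.0000 98.8688 94.1046 98.6193 87.1386 6.1747 2.1952 5.1584] k=[99 99 99 90 95 88 11 0 7]
t=6: x=[99.0000 99.0000 98.7638 90.0965 94.6374 86.2644 12.8427 0.4651 7.1416] k=[99 99 98 93 92 82 12 0 10]
t=7: x=[99.0000 98.9733 97.8458 92.9217 91.6731 80.5195 13.6529 0.5685 10.1873] k=[99 97 99 89 87 82 17 3 11]
t=8: x=[98.9457 96.9732 98.6851 88.9165 86.7638 80.5195 18.5349 3.6655 11.2785] k=[99 99 99 92 91 85 23 5 11]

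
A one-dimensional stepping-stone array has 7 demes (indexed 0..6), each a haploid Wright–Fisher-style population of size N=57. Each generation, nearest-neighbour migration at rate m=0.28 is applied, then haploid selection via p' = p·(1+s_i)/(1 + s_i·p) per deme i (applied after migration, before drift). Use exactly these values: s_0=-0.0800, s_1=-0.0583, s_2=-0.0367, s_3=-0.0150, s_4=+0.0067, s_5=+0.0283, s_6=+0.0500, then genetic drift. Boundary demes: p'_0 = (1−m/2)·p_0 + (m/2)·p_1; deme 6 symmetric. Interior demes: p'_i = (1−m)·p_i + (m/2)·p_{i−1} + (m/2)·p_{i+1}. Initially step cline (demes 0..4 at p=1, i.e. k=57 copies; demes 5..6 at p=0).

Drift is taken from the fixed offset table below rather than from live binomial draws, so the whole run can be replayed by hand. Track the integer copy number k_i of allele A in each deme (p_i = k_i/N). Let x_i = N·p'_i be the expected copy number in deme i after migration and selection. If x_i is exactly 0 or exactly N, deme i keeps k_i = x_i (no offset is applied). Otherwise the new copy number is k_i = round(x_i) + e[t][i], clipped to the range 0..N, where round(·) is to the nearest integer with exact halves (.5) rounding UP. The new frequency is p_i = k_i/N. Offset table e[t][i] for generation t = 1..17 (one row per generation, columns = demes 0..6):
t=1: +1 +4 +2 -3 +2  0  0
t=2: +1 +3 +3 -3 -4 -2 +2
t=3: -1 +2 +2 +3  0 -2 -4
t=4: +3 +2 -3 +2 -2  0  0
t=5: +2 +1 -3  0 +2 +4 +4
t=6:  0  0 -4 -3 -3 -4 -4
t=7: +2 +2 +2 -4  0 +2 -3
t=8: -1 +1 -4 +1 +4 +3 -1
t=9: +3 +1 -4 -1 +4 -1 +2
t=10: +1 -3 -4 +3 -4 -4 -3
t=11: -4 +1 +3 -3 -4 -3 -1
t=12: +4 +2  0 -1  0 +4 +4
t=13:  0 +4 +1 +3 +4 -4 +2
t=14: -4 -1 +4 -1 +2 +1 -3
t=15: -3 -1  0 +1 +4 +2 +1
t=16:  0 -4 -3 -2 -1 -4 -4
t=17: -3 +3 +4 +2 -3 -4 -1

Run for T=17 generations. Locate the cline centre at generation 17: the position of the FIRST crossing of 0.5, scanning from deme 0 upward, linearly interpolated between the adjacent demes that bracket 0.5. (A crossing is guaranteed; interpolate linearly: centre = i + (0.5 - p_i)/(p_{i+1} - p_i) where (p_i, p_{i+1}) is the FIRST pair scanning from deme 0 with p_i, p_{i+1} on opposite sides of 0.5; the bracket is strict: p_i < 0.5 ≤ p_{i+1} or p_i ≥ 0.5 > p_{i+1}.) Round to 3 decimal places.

4.208

t=0: k=[57 57 57 57 57 0 0]
t=1: x=[57.0000 57.0000 57.0000 57.0000 49.0657 8.1735 0.0000] k=[57 57 57 57 51 8 0]
t=2: x=[57.0000 57.0000 57.0000 56.1474 45.8799 13.1807 1.1748] k=[57 57 57 53 42 11 3]
t=3: x=[57.0000 57.0000 56.4189 51.9509 39.2816 14.5199 4.3104] k=[57 57 57 55 39 13 0]
t=4: x=[57.0000 57.0000 56.7094 52.9839 37.6854 15.1281 1.9080] k=[57 57 54 55 36 15 2]
t=5: x=[57.0000 56.5542 54.4712 52.1331 35.8090 16.4446 3.9976] k=[57 57 51 52 38 20 8]
t=6: x=[57.0000 56.1088 51.8062 49.8055 37.5257 21.2103 10.0784] k=[57 56 48 47 35 17 6]
t=7: x=[56.8479 54.9019 48.7188 45.3203 34.2513 18.3252 7.8650] k=[57 57 51 41 34 20 5]
t=8: x=[57.0000 56.1088 50.2198 41.2483 33.1127 20.2226 7.4089] k=[57 57 46 42 37 23 6]
t=9: x=[57.0000 55.3674 46.6675 41.6914 35.8289 22.9616 8.7348] k=[57 56 43 41 40 22 11]
t=10: x=[56.8479 54.1623 44.1721 40.9664 37.7053 23.3638 13.0237] k=[57 51 40 44 34 19 10]
t=11: x=[56.0881 49.9366 41.6849 41.8726 33.3924 20.2025 11.7074] k=[52 51 45 39 29 17 11]
t=12: x=[51.4565 49.9366 44.6419 38.2503 28.8151 18.1838 12.3042] k=[55 52 45 37 29 22 16]
t=13: x=[54.3792 51.1312 44.4989 36.8033 29.2351 22.5190 17.4246] k=[54 55 45 40 33 19 19]
t=14: x=[53.9048 53.2552 45.3574 39.5375 32.1137 21.3312 19.6230] k=[50 52 49 39 34 22 17]
t=15: x=[49.7698 50.9844 47.7335 39.5174 33.1127 23.3638 18.3009] k=[47 50 48 41 37 25 19]
t=16: x=[46.7369 48.8911 46.9953 41.2483 35.9687 26.2347 20.4757] k=[47 45 44 39 35 22 16]
t=17: x=[45.9986 44.5659 43.0498 38.9541 33.8319 23.3638 17.4246] k=[43 48 47 41 31 19 16]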